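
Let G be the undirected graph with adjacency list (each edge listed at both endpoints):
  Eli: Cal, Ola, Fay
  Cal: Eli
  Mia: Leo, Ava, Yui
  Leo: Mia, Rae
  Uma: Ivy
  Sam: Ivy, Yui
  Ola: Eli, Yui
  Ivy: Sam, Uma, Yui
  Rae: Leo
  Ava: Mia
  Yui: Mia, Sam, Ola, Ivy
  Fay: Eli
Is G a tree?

|V| = 12, |E| = 12.
Connected but with 12 > 11 edges, so it has a cycle and is not a tree.

No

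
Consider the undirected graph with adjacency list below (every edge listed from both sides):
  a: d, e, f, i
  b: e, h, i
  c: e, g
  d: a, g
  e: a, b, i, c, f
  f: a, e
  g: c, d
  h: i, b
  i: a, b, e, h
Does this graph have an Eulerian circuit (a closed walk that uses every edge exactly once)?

No

Degrees: a:4, b:3, c:2, d:2, e:5, f:2, g:2, h:2, i:4
b, e have odd degree; an Eulerian circuit needs every degree to be even, so none exists.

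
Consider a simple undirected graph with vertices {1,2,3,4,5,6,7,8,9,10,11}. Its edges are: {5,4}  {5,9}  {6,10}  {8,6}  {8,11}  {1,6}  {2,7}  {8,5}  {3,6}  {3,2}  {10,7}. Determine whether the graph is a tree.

No

|V| = 11, |E| = 11.
Connected but with 11 > 10 edges, so it has a cycle and is not a tree.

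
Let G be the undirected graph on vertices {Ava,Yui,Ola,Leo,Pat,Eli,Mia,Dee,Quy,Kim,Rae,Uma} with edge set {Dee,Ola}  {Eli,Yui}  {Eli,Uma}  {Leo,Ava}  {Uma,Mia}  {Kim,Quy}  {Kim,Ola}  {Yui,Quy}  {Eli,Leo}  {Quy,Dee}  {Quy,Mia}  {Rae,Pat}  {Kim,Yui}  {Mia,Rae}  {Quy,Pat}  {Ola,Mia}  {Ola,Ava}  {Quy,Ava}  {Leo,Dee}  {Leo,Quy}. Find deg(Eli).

Neighbors of Eli: Yui, Leo, Uma.

3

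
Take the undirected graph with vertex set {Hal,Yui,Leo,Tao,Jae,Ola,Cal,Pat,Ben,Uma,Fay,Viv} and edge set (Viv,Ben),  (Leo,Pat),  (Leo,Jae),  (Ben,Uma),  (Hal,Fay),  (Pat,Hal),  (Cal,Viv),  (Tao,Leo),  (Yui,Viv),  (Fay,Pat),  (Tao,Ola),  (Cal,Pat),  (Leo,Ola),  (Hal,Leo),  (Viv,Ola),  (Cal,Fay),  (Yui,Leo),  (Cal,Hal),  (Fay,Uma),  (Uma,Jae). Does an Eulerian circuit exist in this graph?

Degrees: Hal:4, Yui:2, Leo:6, Tao:2, Jae:2, Ola:3, Cal:4, Pat:4, Ben:2, Uma:3, Fay:4, Viv:4
Ola, Uma have odd degree; an Eulerian circuit needs every degree to be even, so none exists.

No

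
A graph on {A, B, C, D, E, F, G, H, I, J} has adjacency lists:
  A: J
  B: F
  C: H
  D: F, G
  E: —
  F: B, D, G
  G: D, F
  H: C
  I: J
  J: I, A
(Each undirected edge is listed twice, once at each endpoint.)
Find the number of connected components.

4

Component: {E}
Component: {C, H}
Component: {A, I, J}
Component: {B, D, F, G}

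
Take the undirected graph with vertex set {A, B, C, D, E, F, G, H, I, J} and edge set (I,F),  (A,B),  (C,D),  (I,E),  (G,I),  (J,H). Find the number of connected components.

Component: {A, B}
Component: {C, D}
Component: {H, J}
Component: {E, F, G, I}

4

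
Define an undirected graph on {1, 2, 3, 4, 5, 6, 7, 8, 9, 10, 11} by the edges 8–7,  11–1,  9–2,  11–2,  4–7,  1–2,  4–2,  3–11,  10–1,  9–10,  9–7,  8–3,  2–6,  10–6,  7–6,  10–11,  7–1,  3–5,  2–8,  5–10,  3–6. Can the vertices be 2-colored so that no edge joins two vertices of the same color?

The cycle 10-1-11-10 has length 3, which is odd, so the graph is not bipartite.

No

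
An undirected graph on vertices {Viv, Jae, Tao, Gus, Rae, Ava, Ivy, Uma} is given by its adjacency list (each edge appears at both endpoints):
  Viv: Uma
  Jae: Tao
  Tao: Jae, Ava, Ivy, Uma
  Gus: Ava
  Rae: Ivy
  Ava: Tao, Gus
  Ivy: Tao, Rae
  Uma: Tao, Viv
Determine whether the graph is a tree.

Yes

|V| = 8, |E| = 7.
Connected and |E| = |V| - 1, which characterizes a tree.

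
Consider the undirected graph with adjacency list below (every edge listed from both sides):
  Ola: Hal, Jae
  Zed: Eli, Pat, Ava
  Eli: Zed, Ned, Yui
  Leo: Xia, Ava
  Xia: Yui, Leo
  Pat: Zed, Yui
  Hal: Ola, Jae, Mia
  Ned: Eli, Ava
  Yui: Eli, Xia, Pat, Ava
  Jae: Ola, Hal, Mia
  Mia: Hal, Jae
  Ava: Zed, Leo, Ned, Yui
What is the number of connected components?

Component: {Ola, Hal, Jae, Mia}
Component: {Zed, Eli, Leo, Xia, Pat, Ned, Yui, Ava}

2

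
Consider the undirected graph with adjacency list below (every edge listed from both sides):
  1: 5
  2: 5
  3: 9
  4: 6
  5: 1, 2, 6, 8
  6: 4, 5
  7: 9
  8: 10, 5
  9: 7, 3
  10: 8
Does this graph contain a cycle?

No

The graph has 10 vertices, 8 edges, and 2 connected components.
Since 8 = 10 - 2, the graph is a forest and contains no cycle.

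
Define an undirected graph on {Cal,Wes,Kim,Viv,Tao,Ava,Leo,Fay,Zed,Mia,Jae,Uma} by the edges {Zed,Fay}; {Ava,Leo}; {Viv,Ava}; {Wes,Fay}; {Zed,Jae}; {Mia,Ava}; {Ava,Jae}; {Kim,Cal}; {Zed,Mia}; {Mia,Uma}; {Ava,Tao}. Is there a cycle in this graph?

Yes

The graph has 12 vertices, 11 edges, and 2 connected components.
Since 11 > 12 - 2, a cycle must exist; for instance Zed-Mia-Ava-Jae-Zed.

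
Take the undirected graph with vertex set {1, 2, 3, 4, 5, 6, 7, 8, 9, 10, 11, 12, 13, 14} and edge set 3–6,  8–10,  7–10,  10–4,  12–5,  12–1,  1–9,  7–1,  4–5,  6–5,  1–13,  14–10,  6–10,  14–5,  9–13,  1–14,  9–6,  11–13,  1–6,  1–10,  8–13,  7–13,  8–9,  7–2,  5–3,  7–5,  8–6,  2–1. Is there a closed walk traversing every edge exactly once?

Degrees: 1:8, 2:2, 3:2, 4:2, 5:6, 6:6, 7:5, 8:4, 9:4, 10:6, 11:1, 12:2, 13:5, 14:3
7, 11, 13, 14 have odd degree; an Eulerian circuit needs every degree to be even, so none exists.

No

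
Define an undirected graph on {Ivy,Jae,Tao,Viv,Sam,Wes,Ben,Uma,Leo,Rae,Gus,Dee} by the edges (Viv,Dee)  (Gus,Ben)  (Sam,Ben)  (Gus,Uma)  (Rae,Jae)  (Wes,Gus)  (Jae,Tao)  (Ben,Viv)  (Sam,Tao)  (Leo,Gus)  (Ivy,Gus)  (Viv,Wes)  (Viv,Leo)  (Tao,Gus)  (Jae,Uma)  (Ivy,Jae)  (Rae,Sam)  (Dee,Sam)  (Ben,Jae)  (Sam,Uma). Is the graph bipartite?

Yes

Color {Jae, Viv, Sam, Gus} black and {Ivy, Tao, Wes, Ben, Uma, Leo, Rae, Dee} white. No edge joins two same-colored vertices, so the graph is bipartite.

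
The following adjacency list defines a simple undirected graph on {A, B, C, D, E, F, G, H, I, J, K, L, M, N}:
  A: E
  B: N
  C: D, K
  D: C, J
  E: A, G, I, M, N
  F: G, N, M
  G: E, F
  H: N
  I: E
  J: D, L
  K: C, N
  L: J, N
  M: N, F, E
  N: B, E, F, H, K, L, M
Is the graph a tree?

No

|V| = 14, |E| = 17.
A tree on 14 vertices has exactly 13 edges; this graph has 17, so it contains a cycle and is not a tree.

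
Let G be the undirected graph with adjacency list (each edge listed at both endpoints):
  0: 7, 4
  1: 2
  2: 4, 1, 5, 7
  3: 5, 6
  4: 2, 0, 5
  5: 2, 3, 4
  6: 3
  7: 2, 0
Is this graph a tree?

|V| = 8, |E| = 9.
A tree on 8 vertices has exactly 7 edges; this graph has 9, so it contains a cycle and is not a tree.

No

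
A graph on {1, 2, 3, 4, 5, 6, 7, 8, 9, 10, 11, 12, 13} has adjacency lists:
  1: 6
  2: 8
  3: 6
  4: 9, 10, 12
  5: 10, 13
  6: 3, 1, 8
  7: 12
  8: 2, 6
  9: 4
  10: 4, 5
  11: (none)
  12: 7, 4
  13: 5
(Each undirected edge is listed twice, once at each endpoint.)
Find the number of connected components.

Component: {11}
Component: {1, 2, 3, 6, 8}
Component: {4, 5, 7, 9, 10, 12, 13}

3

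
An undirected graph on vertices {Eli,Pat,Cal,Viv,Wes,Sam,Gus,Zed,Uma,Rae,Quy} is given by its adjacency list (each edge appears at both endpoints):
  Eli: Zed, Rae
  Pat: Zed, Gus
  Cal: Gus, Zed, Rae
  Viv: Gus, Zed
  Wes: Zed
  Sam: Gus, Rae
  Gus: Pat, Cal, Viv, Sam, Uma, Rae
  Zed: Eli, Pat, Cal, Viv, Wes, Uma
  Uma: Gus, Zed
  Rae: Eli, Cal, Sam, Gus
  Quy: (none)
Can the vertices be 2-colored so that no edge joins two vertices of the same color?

The cycle Cal-Gus-Rae-Cal has length 3, which is odd, so the graph is not bipartite.

No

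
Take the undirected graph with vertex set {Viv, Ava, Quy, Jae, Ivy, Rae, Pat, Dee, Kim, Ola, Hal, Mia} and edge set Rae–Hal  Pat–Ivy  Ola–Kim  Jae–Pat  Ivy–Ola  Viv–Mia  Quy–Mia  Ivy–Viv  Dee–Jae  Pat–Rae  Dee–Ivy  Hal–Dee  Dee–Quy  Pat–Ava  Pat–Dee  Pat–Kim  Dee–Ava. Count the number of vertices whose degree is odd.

Degrees: Viv:2, Ava:2, Quy:2, Jae:2, Ivy:4, Rae:2, Pat:6, Dee:6, Kim:2, Ola:2, Hal:2, Mia:2
Odd-degree vertices: none.

0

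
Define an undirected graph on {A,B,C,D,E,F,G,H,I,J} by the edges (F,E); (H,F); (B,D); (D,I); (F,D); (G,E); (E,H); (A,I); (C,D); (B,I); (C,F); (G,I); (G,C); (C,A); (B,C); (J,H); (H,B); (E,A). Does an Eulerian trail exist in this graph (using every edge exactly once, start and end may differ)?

Degrees: A:3, B:4, C:5, D:4, E:4, F:4, G:3, H:4, I:4, J:1
Odd-degree vertices: A, C, G, J (4 total).
With 4 odd-degree vertices (more than two), no single trail can use every edge.

No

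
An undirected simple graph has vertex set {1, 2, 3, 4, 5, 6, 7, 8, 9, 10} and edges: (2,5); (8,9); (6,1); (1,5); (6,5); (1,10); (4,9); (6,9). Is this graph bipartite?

The cycle 6-5-1-6 has length 3, which is odd, so the graph is not bipartite.

No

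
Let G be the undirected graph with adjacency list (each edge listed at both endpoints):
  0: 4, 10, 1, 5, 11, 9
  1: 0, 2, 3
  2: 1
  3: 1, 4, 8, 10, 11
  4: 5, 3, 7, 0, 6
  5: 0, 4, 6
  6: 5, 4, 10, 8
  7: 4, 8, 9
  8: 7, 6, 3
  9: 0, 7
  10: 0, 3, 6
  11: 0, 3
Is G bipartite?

4-5-0-4 is an odd cycle (length 3), and a bipartite graph can contain only even cycles.

No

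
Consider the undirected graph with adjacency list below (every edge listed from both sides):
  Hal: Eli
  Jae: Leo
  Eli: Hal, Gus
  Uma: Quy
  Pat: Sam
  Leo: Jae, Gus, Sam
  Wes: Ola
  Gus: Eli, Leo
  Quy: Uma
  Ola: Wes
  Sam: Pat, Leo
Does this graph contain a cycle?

|V| = 11, |E| = 8, number of components = 3.
Since 8 = 11 - 3, the graph is a forest and contains no cycle.

No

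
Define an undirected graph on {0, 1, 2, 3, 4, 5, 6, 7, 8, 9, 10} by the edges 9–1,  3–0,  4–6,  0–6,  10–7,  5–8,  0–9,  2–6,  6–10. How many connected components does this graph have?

2

Component: {5, 8}
Component: {0, 1, 2, 3, 4, 6, 7, 9, 10}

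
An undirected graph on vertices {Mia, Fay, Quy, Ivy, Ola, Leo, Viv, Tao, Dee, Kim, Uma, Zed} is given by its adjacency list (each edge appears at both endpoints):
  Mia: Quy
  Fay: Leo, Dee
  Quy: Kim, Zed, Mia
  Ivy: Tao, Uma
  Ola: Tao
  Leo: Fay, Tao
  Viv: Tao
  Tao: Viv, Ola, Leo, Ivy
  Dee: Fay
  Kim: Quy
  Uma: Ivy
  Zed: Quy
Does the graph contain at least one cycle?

No

The graph has 12 vertices, 10 edges, and 2 connected components.
A forest on 12 vertices with 2 components has exactly 10 edges, which matches — so no cycle.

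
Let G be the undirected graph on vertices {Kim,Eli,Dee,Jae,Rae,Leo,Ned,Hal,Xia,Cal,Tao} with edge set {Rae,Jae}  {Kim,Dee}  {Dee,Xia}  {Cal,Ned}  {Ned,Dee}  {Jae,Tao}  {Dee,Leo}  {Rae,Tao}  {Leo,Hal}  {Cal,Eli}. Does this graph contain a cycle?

|V| = 11, |E| = 10, number of components = 2.
Since 10 > 11 - 2, a cycle must exist; for instance Jae-Rae-Tao-Jae.

Yes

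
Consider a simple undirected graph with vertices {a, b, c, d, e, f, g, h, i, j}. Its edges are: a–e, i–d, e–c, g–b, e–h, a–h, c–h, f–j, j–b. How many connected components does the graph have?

3

Component: {d, i}
Component: {a, c, e, h}
Component: {b, f, g, j}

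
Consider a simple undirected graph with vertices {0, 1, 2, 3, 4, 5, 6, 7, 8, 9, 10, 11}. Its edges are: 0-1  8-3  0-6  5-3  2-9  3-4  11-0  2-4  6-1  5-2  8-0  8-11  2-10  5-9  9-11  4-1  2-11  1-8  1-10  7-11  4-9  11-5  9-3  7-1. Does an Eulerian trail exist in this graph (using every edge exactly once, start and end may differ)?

Yes

Degrees: 0:4, 1:6, 2:5, 3:4, 4:4, 5:4, 6:2, 7:2, 8:4, 9:5, 10:2, 11:6
Odd-degree vertices: 2, 9 (2 total).
The non-isolated vertices are connected and exactly 2 have odd degree, so an Eulerian trail exists (from 2 to 9).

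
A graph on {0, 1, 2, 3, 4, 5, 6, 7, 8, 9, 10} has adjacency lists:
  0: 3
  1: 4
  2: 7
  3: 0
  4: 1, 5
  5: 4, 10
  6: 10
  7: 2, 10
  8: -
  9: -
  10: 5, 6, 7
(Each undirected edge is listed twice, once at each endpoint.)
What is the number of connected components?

4

Component: {8}
Component: {9}
Component: {0, 3}
Component: {1, 2, 4, 5, 6, 7, 10}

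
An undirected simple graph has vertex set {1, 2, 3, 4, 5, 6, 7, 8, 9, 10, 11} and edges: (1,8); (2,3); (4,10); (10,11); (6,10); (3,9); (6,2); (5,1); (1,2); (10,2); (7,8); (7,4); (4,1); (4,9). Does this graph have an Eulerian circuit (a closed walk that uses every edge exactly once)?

No

Degrees: 1:4, 2:4, 3:2, 4:4, 5:1, 6:2, 7:2, 8:2, 9:2, 10:4, 11:1
Vertices with odd degree: 5, 11. An Eulerian circuit requires all degrees even.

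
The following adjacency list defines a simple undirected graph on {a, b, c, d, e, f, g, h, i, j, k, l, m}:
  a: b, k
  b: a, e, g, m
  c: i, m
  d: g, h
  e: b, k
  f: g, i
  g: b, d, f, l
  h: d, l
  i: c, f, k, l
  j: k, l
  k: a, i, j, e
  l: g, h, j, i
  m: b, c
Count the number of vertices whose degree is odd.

0

Degrees: a:2, b:4, c:2, d:2, e:2, f:2, g:4, h:2, i:4, j:2, k:4, l:4, m:2
Odd-degree vertices: none.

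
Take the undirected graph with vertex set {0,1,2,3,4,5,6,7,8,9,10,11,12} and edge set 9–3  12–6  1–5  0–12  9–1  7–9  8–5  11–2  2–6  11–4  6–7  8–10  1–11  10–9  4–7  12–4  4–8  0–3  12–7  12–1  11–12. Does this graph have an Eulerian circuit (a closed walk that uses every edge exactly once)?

No

Degrees: 0:2, 1:4, 2:2, 3:2, 4:4, 5:2, 6:3, 7:4, 8:3, 9:4, 10:2, 11:4, 12:6
Vertices with odd degree: 6, 8. An Eulerian circuit requires all degrees even.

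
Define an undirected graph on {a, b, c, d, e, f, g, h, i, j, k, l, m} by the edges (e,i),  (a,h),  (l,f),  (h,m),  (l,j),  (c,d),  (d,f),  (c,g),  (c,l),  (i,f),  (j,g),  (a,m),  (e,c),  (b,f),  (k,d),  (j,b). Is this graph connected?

Component: {a, h, m}
Component: {b, c, d, e, f, g, i, j, k, l}
There are 2 separate components, so the graph is not connected.

No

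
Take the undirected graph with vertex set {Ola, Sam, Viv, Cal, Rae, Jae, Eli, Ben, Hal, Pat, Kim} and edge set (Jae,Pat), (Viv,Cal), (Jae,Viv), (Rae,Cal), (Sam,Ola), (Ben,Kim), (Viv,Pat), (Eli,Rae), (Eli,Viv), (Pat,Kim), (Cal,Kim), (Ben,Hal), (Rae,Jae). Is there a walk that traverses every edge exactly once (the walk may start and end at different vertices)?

Degrees: Ola:1, Sam:1, Viv:4, Cal:3, Rae:3, Jae:3, Eli:2, Ben:2, Hal:1, Pat:3, Kim:3
Odd-degree vertices: Ola, Sam, Cal, Rae, Jae, Hal, Pat, Kim (8 total).
An Eulerian trail requires 0 or 2 odd-degree vertices; here there are 8.

No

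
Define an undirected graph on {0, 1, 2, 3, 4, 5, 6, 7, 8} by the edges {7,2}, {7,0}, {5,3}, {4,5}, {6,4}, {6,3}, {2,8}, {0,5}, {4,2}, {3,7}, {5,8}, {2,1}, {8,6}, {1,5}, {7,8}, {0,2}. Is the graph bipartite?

2-7-8-2 is an odd cycle (length 3), and a bipartite graph can contain only even cycles.

No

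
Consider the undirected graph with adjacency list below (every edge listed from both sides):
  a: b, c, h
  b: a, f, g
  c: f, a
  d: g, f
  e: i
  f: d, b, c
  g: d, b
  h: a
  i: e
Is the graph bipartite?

Yes

A valid 2-coloring puts {b, c, d, h, i} on one side and {a, e, f, g} on the other; every edge crosses between the two sides.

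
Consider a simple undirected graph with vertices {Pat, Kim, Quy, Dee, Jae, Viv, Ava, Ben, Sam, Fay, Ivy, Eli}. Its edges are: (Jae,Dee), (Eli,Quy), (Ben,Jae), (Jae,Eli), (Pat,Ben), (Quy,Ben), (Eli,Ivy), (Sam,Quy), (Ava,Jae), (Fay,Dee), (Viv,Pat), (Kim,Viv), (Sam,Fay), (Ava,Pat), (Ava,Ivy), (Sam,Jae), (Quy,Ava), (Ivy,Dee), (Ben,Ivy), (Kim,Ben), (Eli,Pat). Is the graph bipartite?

Yes

Color {Dee, Viv, Ava, Ben, Sam, Eli} black and {Pat, Kim, Quy, Jae, Fay, Ivy} white. No edge joins two same-colored vertices, so the graph is bipartite.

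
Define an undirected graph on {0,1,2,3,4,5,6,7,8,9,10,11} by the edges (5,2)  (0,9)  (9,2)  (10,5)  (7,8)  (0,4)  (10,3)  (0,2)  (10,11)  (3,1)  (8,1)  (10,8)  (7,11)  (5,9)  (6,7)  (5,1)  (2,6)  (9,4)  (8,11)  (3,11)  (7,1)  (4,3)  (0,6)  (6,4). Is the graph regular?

Yes

Degrees: 0:4, 1:4, 2:4, 3:4, 4:4, 5:4, 6:4, 7:4, 8:4, 9:4, 10:4, 11:4
All degrees equal 4; the graph is regular.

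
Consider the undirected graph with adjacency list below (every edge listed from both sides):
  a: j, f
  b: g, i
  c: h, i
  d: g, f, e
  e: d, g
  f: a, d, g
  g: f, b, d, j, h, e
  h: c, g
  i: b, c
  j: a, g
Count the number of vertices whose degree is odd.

2

Degrees: a:2, b:2, c:2, d:3, e:2, f:3, g:6, h:2, i:2, j:2
Odd-degree vertices: d, f.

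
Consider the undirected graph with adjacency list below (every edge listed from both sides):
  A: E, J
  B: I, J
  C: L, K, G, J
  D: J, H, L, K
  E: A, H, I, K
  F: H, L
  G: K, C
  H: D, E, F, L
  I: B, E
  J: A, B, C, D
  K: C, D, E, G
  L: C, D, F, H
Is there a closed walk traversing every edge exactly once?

Yes

Degrees: A:2, B:2, C:4, D:4, E:4, F:2, G:2, H:4, I:2, J:4, K:4, L:4
Every vertex has even degree and the edges form a single connected piece, so an Eulerian circuit exists.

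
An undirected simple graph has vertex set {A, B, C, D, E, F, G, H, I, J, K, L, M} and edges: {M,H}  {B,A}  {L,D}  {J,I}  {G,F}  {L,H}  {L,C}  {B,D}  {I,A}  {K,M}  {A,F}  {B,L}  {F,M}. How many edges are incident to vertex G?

1

Neighbors of G: F.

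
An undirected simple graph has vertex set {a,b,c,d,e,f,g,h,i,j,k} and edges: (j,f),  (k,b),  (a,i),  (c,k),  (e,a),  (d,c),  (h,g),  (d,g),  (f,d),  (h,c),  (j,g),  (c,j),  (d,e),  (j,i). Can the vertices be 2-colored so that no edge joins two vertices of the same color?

Yes

Partition the vertices as {b, c, e, f, g, i} vs {a, d, h, j, k}. Each listed edge has one endpoint in each part, so the graph is bipartite.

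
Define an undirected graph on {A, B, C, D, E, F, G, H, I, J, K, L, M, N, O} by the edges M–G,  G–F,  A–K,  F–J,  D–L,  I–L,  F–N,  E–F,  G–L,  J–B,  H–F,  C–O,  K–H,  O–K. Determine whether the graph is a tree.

Yes

The graph has 15 vertices and 14 edges.
It is connected with exactly 14 edges, hence acyclic — it is a tree.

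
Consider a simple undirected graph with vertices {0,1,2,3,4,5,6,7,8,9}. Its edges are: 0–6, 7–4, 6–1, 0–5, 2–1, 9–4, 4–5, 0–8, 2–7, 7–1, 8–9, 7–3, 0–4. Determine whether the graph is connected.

Yes

Starting from 0 and exploring outward reaches every vertex (0, 6, 4, 8, 5, 1, 7, 9, 2, 3); the graph is connected.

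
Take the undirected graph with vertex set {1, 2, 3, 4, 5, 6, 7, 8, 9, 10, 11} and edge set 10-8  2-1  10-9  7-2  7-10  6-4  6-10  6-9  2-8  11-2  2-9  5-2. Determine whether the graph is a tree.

|V| = 11, |E| = 12.
It is not connected, so it is not a tree.

No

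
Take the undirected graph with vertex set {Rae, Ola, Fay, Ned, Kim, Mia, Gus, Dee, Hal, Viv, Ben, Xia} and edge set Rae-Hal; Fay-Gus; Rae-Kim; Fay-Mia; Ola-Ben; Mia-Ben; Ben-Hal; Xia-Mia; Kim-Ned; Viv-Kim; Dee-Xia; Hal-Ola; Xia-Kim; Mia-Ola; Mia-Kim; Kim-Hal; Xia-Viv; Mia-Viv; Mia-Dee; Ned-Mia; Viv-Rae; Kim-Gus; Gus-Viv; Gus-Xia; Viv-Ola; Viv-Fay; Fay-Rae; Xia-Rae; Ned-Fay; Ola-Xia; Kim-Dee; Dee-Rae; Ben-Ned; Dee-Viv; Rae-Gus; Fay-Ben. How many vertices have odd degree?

Degrees: Rae:7, Ola:5, Fay:6, Ned:4, Kim:8, Mia:8, Gus:5, Dee:5, Hal:4, Viv:8, Ben:5, Xia:7
Odd-degree vertices: Rae, Ola, Gus, Dee, Ben, Xia.

6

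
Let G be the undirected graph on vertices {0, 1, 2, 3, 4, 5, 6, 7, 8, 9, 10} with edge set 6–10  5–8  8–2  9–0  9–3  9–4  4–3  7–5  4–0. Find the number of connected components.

Component: {1}
Component: {6, 10}
Component: {0, 3, 4, 9}
Component: {2, 5, 7, 8}

4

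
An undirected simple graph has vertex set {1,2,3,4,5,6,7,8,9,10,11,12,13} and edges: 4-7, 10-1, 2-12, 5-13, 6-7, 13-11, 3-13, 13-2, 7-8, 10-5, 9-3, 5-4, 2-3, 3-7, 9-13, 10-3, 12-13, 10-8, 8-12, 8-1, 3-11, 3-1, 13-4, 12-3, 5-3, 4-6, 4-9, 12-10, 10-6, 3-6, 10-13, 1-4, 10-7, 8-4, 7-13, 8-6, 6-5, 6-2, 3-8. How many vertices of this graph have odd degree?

Degrees: 1:4, 2:4, 3:11, 4:7, 5:5, 6:7, 7:6, 8:7, 9:3, 10:8, 11:2, 12:5, 13:9
Odd-degree vertices: 3, 4, 5, 6, 8, 9, 12, 13.

8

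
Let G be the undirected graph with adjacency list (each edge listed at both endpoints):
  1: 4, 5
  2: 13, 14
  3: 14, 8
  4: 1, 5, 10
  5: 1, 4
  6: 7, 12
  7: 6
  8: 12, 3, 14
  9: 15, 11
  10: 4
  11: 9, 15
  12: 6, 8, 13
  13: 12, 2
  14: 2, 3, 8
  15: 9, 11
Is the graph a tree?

No

The graph has 15 vertices and 16 edges.
It splits into 3 components, so it cannot be a tree.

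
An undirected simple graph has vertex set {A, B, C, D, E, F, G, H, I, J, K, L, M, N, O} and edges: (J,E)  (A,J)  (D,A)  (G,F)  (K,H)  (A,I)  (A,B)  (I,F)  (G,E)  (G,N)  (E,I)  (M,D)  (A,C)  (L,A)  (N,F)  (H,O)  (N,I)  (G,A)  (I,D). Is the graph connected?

Component: {H, K, O}
Component: {A, B, C, D, E, F, G, I, J, L, M, N}
There are 2 separate components, so the graph is not connected.

No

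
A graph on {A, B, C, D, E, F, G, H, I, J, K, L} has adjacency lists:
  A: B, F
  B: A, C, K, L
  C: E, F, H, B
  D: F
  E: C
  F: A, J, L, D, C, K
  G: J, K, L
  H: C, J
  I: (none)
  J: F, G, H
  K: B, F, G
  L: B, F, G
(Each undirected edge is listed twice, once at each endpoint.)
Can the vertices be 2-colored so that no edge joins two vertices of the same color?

Partition the vertices as {B, E, F, G, H, I} vs {A, C, D, J, K, L}. Each listed edge has one endpoint in each part, so the graph is bipartite.

Yes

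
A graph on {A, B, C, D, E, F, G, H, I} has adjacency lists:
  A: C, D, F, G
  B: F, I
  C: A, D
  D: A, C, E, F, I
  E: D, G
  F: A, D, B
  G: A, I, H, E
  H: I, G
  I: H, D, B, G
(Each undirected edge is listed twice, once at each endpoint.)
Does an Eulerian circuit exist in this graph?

Degrees: A:4, B:2, C:2, D:5, E:2, F:3, G:4, H:2, I:4
Vertices with odd degree: D, F. An Eulerian circuit requires all degrees even.

No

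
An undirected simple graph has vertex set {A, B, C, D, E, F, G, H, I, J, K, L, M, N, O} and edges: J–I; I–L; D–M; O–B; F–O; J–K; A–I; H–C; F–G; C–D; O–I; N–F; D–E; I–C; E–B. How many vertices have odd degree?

Degrees: A:1, B:2, C:3, D:3, E:2, F:3, G:1, H:1, I:5, J:2, K:1, L:1, M:1, N:1, O:3
Odd-degree vertices: A, C, D, F, G, H, I, K, L, M, N, O.

12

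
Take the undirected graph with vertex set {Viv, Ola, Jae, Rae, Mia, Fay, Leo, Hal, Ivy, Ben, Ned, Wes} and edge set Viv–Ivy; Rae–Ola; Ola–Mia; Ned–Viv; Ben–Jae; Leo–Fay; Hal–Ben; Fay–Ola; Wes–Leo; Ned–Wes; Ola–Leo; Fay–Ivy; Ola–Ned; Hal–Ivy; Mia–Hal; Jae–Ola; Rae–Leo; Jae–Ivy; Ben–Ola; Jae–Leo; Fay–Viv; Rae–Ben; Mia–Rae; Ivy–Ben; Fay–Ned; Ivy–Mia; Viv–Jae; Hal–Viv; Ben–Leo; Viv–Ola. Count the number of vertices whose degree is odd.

2

Degrees: Viv:6, Ola:8, Jae:5, Rae:4, Mia:4, Fay:5, Leo:6, Hal:4, Ivy:6, Ben:6, Ned:4, Wes:2
Odd-degree vertices: Jae, Fay.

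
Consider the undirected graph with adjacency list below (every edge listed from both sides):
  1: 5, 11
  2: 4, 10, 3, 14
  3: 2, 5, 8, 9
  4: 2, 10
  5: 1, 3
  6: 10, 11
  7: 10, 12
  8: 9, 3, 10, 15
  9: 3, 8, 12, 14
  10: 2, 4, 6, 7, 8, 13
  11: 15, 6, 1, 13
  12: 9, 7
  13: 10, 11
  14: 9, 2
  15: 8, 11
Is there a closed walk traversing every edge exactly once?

Degrees: 1:2, 2:4, 3:4, 4:2, 5:2, 6:2, 7:2, 8:4, 9:4, 10:6, 11:4, 12:2, 13:2, 14:2, 15:2
All degrees are even and the non-isolated vertices are connected — an Eulerian circuit exists.

Yes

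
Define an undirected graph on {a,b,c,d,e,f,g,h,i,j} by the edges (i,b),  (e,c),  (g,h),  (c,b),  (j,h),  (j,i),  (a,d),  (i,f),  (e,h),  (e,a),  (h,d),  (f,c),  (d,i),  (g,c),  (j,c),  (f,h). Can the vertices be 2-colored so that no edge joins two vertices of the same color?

A valid 2-coloring puts {b, d, e, f, g, j} on one side and {a, c, h, i} on the other; every edge crosses between the two sides.

Yes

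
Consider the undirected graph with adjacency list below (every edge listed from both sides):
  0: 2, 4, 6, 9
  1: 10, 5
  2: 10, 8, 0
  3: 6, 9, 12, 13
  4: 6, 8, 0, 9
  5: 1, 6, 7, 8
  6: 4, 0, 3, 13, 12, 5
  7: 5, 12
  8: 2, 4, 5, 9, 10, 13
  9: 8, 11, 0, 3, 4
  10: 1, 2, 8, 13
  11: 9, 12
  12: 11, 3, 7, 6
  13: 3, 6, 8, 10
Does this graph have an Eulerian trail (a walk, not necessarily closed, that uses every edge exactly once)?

Yes

Degrees: 0:4, 1:2, 2:3, 3:4, 4:4, 5:4, 6:6, 7:2, 8:6, 9:5, 10:4, 11:2, 12:4, 13:4
Odd-degree vertices: 2, 9 (2 total).
With 2 odd-degree vertices and all edges in one connected piece, an Eulerian trail exists (from 2 to 9).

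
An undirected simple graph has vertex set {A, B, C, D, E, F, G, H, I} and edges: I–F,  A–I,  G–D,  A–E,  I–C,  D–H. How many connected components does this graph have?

Component: {B}
Component: {D, G, H}
Component: {A, C, E, F, I}

3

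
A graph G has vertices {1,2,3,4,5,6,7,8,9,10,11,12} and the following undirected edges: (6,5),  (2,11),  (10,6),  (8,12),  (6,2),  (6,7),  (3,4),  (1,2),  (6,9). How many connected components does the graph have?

Component: {3, 4}
Component: {8, 12}
Component: {1, 2, 5, 6, 7, 9, 10, 11}

3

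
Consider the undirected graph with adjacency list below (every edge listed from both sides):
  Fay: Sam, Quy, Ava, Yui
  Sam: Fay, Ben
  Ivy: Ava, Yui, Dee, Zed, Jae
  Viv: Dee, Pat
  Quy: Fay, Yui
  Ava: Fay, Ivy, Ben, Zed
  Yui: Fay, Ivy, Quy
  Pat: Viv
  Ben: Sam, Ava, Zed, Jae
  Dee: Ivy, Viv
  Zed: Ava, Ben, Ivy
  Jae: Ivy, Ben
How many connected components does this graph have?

1

Component: {Fay, Sam, Ivy, Viv, Quy, Ava, Yui, Pat, Ben, Dee, Zed, Jae}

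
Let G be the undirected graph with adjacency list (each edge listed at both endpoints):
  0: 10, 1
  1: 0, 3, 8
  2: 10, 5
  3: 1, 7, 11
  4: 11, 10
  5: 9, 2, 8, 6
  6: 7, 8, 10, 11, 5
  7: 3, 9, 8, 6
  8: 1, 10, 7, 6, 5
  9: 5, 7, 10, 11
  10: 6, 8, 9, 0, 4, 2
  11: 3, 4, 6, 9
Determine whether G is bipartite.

No

The cycle 7-8-6-7 has length 3, which is odd, so the graph is not bipartite.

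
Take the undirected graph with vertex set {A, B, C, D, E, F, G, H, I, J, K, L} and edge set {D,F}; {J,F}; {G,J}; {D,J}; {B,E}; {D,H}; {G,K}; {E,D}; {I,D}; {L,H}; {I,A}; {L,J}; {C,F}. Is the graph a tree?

|V| = 12, |E| = 13.
Connected but with 13 > 11 edges, so it has a cycle and is not a tree.

No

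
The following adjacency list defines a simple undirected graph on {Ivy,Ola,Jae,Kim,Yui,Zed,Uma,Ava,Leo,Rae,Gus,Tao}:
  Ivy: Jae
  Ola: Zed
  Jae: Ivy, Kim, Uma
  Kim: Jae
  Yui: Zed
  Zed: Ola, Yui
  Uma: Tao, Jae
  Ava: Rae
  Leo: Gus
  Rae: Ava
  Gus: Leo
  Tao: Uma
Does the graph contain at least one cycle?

No

The graph has 12 vertices, 8 edges, and 4 connected components.
Since 8 = 12 - 4, the graph is a forest and contains no cycle.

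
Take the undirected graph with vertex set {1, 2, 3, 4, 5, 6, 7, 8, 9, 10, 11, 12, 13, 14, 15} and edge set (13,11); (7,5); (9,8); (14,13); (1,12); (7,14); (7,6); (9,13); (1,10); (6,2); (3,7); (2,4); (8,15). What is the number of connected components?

Component: {1, 10, 12}
Component: {2, 3, 4, 5, 6, 7, 8, 9, 11, 13, 14, 15}

2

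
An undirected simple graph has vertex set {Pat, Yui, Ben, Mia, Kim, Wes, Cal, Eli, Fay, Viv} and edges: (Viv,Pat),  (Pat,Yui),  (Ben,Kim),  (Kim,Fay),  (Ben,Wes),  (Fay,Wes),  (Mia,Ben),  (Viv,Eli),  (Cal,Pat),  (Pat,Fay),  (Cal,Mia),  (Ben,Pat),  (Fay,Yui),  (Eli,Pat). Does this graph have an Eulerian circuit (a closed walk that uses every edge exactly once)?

Yes

Degrees: Pat:6, Yui:2, Ben:4, Mia:2, Kim:2, Wes:2, Cal:2, Eli:2, Fay:4, Viv:2
All degrees are even and the non-isolated vertices are connected — an Eulerian circuit exists.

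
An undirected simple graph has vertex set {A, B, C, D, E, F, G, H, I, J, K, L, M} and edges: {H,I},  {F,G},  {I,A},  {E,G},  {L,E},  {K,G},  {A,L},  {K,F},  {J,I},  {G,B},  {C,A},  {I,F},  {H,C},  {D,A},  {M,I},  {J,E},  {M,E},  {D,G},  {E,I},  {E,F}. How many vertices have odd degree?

2

Degrees: A:4, B:1, C:2, D:2, E:6, F:4, G:5, H:2, I:6, J:2, K:2, L:2, M:2
Odd-degree vertices: B, G.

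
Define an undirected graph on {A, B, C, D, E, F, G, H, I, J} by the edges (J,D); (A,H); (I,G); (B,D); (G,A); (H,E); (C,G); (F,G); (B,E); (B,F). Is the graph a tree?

No

The graph has 10 vertices and 10 edges.
Connected but with 10 > 9 edges, so it has a cycle and is not a tree.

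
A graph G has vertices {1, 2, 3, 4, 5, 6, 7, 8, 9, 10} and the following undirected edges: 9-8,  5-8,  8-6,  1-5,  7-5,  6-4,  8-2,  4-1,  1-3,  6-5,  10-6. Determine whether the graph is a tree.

No

|V| = 10, |E| = 11.
Connected but with 11 > 9 edges, so it has a cycle and is not a tree.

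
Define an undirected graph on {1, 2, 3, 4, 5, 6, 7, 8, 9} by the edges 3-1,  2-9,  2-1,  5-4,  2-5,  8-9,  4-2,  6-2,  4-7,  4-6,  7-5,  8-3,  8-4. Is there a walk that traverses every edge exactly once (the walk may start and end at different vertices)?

Degrees: 1:2, 2:5, 3:2, 4:5, 5:3, 6:2, 7:2, 8:3, 9:2
Odd-degree vertices: 2, 4, 5, 8 (4 total).
An Eulerian trail requires 0 or 2 odd-degree vertices; here there are 4.

No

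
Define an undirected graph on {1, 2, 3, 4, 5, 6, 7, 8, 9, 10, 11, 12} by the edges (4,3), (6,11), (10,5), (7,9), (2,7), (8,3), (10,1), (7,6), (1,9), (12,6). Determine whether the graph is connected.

No

Component: {3, 4, 8}
Component: {1, 2, 5, 6, 7, 9, 10, 11, 12}
No edge joins these 2 groups, so the graph is disconnected.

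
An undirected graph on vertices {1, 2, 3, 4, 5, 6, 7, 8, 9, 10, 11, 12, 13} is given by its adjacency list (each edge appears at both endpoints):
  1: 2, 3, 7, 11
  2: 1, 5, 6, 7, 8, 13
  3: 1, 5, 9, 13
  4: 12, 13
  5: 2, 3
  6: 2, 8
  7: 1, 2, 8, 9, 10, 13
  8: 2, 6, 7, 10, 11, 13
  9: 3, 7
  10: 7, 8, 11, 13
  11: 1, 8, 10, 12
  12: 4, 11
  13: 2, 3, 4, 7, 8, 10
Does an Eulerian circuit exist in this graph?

Yes

Degrees: 1:4, 2:6, 3:4, 4:2, 5:2, 6:2, 7:6, 8:6, 9:2, 10:4, 11:4, 12:2, 13:6
Every vertex has even degree and the edges form a single connected piece, so an Eulerian circuit exists.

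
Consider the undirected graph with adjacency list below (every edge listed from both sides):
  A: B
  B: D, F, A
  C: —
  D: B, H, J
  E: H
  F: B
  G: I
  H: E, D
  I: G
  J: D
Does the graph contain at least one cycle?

No

|V| = 10, |E| = 7, number of components = 3.
A forest on 10 vertices with 3 components has exactly 7 edges, which matches — so no cycle.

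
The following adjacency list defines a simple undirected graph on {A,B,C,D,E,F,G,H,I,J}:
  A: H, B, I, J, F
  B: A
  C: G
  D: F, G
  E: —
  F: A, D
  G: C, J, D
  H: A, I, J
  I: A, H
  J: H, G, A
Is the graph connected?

Component: {E}
Component: {A, B, C, D, F, G, H, I, J}
No edge joins these 2 groups, so the graph is disconnected.

No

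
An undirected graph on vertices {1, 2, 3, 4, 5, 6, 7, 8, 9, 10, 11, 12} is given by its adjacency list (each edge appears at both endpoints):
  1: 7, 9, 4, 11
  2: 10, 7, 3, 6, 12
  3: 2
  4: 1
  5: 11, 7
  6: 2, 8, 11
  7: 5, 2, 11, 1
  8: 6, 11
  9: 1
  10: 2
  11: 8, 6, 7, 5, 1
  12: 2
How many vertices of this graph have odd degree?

Degrees: 1:4, 2:5, 3:1, 4:1, 5:2, 6:3, 7:4, 8:2, 9:1, 10:1, 11:5, 12:1
Odd-degree vertices: 2, 3, 4, 6, 9, 10, 11, 12.

8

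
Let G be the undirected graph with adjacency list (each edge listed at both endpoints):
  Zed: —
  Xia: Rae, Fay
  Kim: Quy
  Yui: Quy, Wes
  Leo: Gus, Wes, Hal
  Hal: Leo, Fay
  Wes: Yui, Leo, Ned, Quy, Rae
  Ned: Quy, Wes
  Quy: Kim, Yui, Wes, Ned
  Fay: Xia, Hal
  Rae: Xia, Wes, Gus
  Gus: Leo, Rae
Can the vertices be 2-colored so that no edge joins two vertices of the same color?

Yui-Quy-Wes-Yui is an odd cycle (length 3), and a bipartite graph can contain only even cycles.

No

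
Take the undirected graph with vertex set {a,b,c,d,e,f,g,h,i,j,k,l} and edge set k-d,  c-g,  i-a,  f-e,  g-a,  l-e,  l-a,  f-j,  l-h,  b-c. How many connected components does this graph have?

2

Component: {d, k}
Component: {a, b, c, e, f, g, h, i, j, l}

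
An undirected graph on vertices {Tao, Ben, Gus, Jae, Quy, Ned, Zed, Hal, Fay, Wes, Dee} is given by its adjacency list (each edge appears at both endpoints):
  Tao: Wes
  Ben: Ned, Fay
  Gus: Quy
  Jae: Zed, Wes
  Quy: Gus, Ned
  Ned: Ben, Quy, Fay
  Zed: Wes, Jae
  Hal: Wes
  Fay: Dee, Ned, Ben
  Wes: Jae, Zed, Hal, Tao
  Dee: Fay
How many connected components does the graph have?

2

Component: {Tao, Jae, Zed, Hal, Wes}
Component: {Ben, Gus, Quy, Ned, Fay, Dee}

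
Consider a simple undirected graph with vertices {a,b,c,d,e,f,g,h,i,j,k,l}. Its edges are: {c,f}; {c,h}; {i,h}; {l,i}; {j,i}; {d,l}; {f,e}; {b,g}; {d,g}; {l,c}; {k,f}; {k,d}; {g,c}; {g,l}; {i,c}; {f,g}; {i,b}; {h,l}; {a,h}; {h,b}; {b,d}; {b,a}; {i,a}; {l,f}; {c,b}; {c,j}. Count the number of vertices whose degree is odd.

6

Degrees: a:3, b:6, c:7, d:4, e:1, f:5, g:5, h:5, i:6, j:2, k:2, l:6
Odd-degree vertices: a, c, e, f, g, h.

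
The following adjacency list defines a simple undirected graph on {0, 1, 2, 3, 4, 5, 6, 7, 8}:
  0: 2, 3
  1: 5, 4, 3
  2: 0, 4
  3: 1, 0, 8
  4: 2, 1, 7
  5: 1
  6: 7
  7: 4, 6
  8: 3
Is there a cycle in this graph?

The graph has 9 vertices, 9 edges, and 1 connected component.
Since 9 > 9 - 1, a cycle must exist; for instance 0-3-1-4-2-0.

Yes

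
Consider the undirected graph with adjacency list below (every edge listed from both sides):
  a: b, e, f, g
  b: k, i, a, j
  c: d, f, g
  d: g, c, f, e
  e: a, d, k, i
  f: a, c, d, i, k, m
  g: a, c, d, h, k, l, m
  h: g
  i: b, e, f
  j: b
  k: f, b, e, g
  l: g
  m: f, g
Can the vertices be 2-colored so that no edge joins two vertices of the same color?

d-c-f-d is an odd cycle (length 3), and a bipartite graph can contain only even cycles.

No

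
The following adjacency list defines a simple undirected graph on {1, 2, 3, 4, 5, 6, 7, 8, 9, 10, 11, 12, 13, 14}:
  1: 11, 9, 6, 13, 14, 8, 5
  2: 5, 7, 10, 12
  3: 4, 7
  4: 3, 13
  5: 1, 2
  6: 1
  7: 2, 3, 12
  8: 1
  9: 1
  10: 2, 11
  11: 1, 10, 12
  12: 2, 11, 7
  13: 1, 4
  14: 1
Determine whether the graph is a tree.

No

The graph has 14 vertices and 17 edges.
Connected but with 17 > 13 edges, so it has a cycle and is not a tree.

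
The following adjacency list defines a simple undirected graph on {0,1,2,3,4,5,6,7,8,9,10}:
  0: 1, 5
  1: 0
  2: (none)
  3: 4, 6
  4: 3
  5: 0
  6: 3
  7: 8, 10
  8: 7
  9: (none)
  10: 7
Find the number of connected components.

5

Component: {2}
Component: {9}
Component: {0, 1, 5}
Component: {3, 4, 6}
Component: {7, 8, 10}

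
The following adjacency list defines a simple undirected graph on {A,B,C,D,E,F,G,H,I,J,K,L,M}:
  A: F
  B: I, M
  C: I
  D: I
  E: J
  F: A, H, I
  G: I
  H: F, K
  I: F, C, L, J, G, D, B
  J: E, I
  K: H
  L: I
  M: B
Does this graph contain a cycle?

|V| = 13, |E| = 12, number of components = 1.
Since 12 = 13 - 1, the graph is a forest and contains no cycle.

No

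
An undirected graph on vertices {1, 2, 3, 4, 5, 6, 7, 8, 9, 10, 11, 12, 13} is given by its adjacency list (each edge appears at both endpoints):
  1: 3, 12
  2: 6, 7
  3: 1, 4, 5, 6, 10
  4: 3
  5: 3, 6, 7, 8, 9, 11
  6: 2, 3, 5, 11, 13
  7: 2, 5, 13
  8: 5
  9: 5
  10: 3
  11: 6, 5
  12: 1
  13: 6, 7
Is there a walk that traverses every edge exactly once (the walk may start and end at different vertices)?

No

Degrees: 1:2, 2:2, 3:5, 4:1, 5:6, 6:5, 7:3, 8:1, 9:1, 10:1, 11:2, 12:1, 13:2
Odd-degree vertices: 3, 4, 6, 7, 8, 9, 10, 12 (8 total).
With 8 odd-degree vertices (more than two), no single trail can use every edge.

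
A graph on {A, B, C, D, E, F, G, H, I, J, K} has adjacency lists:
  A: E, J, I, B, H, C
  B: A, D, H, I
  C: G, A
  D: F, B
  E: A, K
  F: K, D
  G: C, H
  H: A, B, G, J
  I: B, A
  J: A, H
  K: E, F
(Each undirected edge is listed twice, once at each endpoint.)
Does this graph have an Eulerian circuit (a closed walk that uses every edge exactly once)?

Degrees: A:6, B:4, C:2, D:2, E:2, F:2, G:2, H:4, I:2, J:2, K:2
All degrees are even and the non-isolated vertices are connected — an Eulerian circuit exists.

Yes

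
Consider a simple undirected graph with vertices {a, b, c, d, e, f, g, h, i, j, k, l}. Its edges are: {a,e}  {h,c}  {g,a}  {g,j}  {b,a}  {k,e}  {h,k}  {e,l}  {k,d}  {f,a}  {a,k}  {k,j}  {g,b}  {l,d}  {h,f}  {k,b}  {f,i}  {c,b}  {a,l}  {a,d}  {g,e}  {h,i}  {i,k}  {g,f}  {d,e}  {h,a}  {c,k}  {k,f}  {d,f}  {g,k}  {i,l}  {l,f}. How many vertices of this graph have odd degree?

6

Degrees: a:8, b:4, c:3, d:5, e:5, f:7, g:6, h:5, i:4, j:2, k:10, l:5
Odd-degree vertices: c, d, e, f, h, l.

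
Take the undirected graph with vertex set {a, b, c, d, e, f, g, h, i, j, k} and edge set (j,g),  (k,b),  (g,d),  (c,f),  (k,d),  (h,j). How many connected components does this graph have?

5

Component: {a}
Component: {e}
Component: {i}
Component: {c, f}
Component: {b, d, g, h, j, k}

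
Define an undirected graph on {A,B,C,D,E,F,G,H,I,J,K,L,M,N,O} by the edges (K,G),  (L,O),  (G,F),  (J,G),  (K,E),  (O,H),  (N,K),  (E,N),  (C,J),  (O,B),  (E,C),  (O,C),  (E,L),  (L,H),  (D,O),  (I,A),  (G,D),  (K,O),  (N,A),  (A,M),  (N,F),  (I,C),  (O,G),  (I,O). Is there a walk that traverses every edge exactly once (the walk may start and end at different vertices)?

Degrees: A:3, B:1, C:4, D:2, E:4, F:2, G:5, H:2, I:3, J:2, K:4, L:3, M:1, N:4, O:8
Odd-degree vertices: A, B, G, I, L, M (6 total).
An Eulerian trail requires 0 or 2 odd-degree vertices; here there are 6.

No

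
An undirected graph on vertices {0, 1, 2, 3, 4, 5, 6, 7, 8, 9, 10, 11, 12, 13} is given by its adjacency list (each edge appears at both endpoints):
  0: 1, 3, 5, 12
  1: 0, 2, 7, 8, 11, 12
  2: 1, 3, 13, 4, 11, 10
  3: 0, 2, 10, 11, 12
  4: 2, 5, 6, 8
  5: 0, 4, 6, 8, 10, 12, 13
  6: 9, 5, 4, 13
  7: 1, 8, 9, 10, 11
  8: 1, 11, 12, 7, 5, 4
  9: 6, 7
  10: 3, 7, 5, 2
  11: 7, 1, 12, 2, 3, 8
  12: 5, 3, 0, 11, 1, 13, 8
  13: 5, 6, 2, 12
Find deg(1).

6

Neighbors of 1: 0, 2, 7, 8, 11, 12.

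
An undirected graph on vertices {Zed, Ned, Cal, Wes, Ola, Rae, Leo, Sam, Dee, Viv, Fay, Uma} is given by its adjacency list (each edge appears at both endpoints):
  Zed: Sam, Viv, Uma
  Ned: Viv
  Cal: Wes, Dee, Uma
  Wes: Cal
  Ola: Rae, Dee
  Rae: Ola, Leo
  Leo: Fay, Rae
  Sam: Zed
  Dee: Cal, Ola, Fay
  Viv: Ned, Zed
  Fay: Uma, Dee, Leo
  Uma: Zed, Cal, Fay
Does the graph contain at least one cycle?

|V| = 12, |E| = 13, number of components = 1.
One cycle is Uma-Cal-Dee-Ola-Rae-Leo-Fay-Uma.

Yes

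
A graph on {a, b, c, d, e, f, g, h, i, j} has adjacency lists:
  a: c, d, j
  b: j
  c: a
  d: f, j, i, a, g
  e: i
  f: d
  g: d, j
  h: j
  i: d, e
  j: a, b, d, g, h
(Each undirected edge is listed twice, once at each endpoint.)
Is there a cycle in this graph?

|V| = 10, |E| = 11, number of components = 1.
One cycle is j-g-d-j.

Yes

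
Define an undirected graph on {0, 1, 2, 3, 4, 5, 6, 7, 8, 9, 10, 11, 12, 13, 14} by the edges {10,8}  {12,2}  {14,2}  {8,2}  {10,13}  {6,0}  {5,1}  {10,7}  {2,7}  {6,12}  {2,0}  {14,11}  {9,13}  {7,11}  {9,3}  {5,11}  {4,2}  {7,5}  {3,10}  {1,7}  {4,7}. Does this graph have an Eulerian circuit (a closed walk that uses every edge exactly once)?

Degrees: 0:2, 1:2, 2:6, 3:2, 4:2, 5:3, 6:2, 7:6, 8:2, 9:2, 10:4, 11:3, 12:2, 13:2, 14:2
Vertices with odd degree: 5, 11. An Eulerian circuit requires all degrees even.

No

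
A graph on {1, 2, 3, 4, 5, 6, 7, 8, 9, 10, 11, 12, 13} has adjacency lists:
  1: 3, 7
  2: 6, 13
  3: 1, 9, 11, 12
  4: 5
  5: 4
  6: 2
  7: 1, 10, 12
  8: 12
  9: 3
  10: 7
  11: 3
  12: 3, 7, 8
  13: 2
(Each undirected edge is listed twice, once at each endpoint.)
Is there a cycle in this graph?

|V| = 13, |E| = 11, number of components = 3.
Since 11 > 13 - 3, a cycle must exist; for instance 1-3-12-7-1.

Yes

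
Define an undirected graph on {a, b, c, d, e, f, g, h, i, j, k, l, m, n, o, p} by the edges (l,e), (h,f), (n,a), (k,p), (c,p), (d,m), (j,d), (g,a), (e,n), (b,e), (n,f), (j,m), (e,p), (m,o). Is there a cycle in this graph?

Yes

The graph has 16 vertices, 14 edges, and 3 connected components.
One cycle is d-m-j-d.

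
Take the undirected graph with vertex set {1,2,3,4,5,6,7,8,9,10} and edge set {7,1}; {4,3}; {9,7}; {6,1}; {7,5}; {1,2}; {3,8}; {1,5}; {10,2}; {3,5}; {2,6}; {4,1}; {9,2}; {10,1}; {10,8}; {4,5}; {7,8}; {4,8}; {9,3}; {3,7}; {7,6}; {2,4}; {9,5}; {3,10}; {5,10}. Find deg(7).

6

Neighbors of 7: 1, 3, 5, 6, 8, 9.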